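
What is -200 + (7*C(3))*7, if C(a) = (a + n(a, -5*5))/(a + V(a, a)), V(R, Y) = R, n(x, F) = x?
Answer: -151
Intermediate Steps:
C(a) = 1 (C(a) = (a + a)/(a + a) = (2*a)/((2*a)) = (2*a)*(1/(2*a)) = 1)
-200 + (7*C(3))*7 = -200 + (7*1)*7 = -200 + 7*7 = -200 + 49 = -151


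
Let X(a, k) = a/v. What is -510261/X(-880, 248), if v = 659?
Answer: 336261999/880 ≈ 3.8212e+5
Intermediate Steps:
X(a, k) = a/659
-510261/X(-880, 248) = -510261/((1/659)*(-880)) = -510261/(-880/659) = -510261*(-659/880) = 336261999/880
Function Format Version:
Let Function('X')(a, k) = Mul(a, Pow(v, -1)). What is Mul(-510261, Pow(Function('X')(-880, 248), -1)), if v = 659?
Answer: Rational(336261999, 880) ≈ 3.8212e+5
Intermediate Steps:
Function('X')(a, k) = Mul(Rational(1, 659), a) (Function('X')(a, k) = Mul(a, Pow(659, -1)) = Mul(a, Rational(1, 659)) = Mul(Rational(1, 659), a))
Mul(-510261, Pow(Function('X')(-880, 248), -1)) = Mul(-510261, Pow(Mul(Rational(1, 659), -880), -1)) = Mul(-510261, Pow(Rational(-880, 659), -1)) = Mul(-510261, Rational(-659, 880)) = Rational(336261999, 880)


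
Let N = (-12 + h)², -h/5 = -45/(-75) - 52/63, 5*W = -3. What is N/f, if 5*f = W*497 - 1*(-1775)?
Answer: 11730625/29307096 ≈ 0.40027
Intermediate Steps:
W = -⅗ (W = (⅕)*(-3) = -⅗ ≈ -0.60000)
h = 71/63 (h = -5*(-45/(-75) - 52/63) = -5*(-45*(-1/75) - 52*1/63) = -5*(⅗ - 52/63) = -5*(-71/315) = 71/63 ≈ 1.1270)
f = 7384/25 (f = (-⅗*497 - 1*(-1775))/5 = (-1491/5 + 1775)/5 = (⅕)*(7384/5) = 7384/25 ≈ 295.36)
N = 469225/3969 (N = (-12 + 71/63)² = (-685/63)² = 469225/3969 ≈ 118.22)
N/f = 469225/(3969*(7384/25)) = (469225/3969)*(25/7384) = 11730625/29307096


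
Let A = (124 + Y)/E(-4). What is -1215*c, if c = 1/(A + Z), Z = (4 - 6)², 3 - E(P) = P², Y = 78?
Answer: 1053/10 ≈ 105.30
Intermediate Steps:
E(P) = 3 - P²
Z = 4 (Z = (-2)² = 4)
A = -202/13 (A = (124 + 78)/(3 - 1*(-4)²) = 202/(3 - 1*16) = 202/(3 - 16) = 202/(-13) = 202*(-1/13) = -202/13 ≈ -15.538)
c = -13/150 (c = 1/(-202/13 + 4) = 1/(-150/13) = -13/150 ≈ -0.086667)
-1215*c = -1215*(-13/150) = 1053/10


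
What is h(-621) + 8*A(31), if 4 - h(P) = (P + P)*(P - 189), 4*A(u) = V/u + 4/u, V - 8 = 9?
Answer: -31186454/31 ≈ -1.0060e+6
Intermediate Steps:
V = 17 (V = 8 + 9 = 17)
A(u) = 21/(4*u) (A(u) = (17/u + 4/u)/4 = (21/u)/4 = 21/(4*u))
h(P) = 4 - 2*P*(-189 + P) (h(P) = 4 - (P + P)*(P - 189) = 4 - 2*P*(-189 + P))
h(-621) + 8*A(31) = (4 - 2*(-621)² + 378*(-621)) + 8*((21/4)/31) = (4 - 2*385641 - 234738) + 8*((21/4)*(1/31)) = (4 - 771282 - 234738) + 8*(21/124) = -1006016 + 42/31 = -31186454/31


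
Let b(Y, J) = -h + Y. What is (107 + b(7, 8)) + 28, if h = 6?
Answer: 136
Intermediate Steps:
b(Y, J) = -6 + Y (b(Y, J) = -1*6 + Y = -6 + Y)
(107 + b(7, 8)) + 28 = (107 + (-6 + 7)) + 28 = (107 + 1) + 28 = 108 + 28 = 136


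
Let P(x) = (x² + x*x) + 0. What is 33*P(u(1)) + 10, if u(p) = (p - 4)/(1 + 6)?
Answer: 1084/49 ≈ 22.122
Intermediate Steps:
u(p) = -4/7 + p/7 (u(p) = (-4 + p)/7 = (-4 + p)*(⅐) = -4/7 + p/7)
P(x) = 2*x² (P(x) = (x² + x²) + 0 = 2*x² + 0 = 2*x²)
33*P(u(1)) + 10 = 33*(2*(-4/7 + (⅐)*1)²) + 10 = 33*(2*(-4/7 + ⅐)²) + 10 = 33*(2*(-3/7)²) + 10 = 33*(2*(9/49)) + 10 = 33*(18/49) + 10 = 594/49 + 10 = 1084/49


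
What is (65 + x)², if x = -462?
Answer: 157609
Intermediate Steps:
(65 + x)² = (65 - 462)² = (-397)² = 157609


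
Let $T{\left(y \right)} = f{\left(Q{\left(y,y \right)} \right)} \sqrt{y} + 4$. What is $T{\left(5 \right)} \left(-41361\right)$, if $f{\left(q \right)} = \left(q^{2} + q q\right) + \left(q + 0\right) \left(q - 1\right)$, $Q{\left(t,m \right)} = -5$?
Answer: $-165444 - 3308880 \sqrt{5} \approx -7.5643 \cdot 10^{6}$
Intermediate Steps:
$f{\left(q \right)} = 2 q^{2} + q \left(-1 + q\right)$ ($f{\left(q \right)} = \left(q^{2} + q^{2}\right) + q \left(-1 + q\right) = 2 q^{2} + q \left(-1 + q\right)$)
$T{\left(y \right)} = 4 + 80 \sqrt{y}$ ($T{\left(y \right)} = - 5 \left(-1 + 3 \left(-5\right)\right) \sqrt{y} + 4 = - 5 \left(-1 - 15\right) \sqrt{y} + 4 = \left(-5\right) \left(-16\right) \sqrt{y} + 4 = 80 \sqrt{y} + 4 = 4 + 80 \sqrt{y}$)
$T{\left(5 \right)} \left(-41361\right) = \left(4 + 80 \sqrt{5}\right) \left(-41361\right) = -165444 - 3308880 \sqrt{5}$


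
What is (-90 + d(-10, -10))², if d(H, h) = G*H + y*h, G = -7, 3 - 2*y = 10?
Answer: 225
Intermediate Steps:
y = -7/2 (y = 3/2 - ½*10 = 3/2 - 5 = -7/2 ≈ -3.5000)
d(H, h) = -7*H - 7*h/2
(-90 + d(-10, -10))² = (-90 + (-7*(-10) - 7/2*(-10)))² = (-90 + (70 + 35))² = (-90 + 105)² = 15² = 225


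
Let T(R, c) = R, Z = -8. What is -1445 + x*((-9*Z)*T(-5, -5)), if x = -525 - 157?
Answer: 244075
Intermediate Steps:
x = -682
-1445 + x*((-9*Z)*T(-5, -5)) = -1445 - 682*(-9*(-8))*(-5) = -1445 - 49104*(-5) = -1445 - 682*(-360) = -1445 + 245520 = 244075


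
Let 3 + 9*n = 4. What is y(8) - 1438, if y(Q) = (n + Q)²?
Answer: -111149/81 ≈ -1372.2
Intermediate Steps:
n = ⅑ (n = -⅓ + (⅑)*4 = -⅓ + 4/9 = ⅑ ≈ 0.11111)
y(Q) = (⅑ + Q)²
y(8) - 1438 = (1 + 9*8)²/81 - 1438 = (1 + 72)²/81 - 1438 = (1/81)*73² - 1438 = (1/81)*5329 - 1438 = 5329/81 - 1438 = -111149/81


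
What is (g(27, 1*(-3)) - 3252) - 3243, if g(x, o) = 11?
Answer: -6484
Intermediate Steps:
(g(27, 1*(-3)) - 3252) - 3243 = (11 - 3252) - 3243 = -3241 - 3243 = -6484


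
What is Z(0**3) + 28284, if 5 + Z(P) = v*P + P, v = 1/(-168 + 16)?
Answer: 28279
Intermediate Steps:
v = -1/152 (v = 1/(-152) = -1/152 ≈ -0.0065789)
Z(P) = -5 + 151*P/152 (Z(P) = -5 + (-P/152 + P) = -5 + 151*P/152)
Z(0**3) + 28284 = (-5 + (151/152)*0**3) + 28284 = (-5 + (151/152)*0) + 28284 = (-5 + 0) + 28284 = -5 + 28284 = 28279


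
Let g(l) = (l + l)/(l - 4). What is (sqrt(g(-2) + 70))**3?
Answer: 424*sqrt(159)/9 ≈ 594.05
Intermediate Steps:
g(l) = 2*l/(-4 + l) (g(l) = (2*l)/(-4 + l) = 2*l/(-4 + l))
(sqrt(g(-2) + 70))**3 = (sqrt(2*(-2)/(-4 - 2) + 70))**3 = (sqrt(2*(-2)/(-6) + 70))**3 = (sqrt(2*(-2)*(-1/6) + 70))**3 = (sqrt(2/3 + 70))**3 = (sqrt(212/3))**3 = (2*sqrt(159)/3)**3 = 424*sqrt(159)/9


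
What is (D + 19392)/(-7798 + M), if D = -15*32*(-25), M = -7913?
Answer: -10464/5237 ≈ -1.9981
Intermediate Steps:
D = 12000 (D = -480*(-25) = 12000)
(D + 19392)/(-7798 + M) = (12000 + 19392)/(-7798 - 7913) = 31392/(-15711) = 31392*(-1/15711) = -10464/5237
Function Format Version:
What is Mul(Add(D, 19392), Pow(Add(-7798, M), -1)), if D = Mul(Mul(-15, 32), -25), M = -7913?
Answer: Rational(-10464, 5237) ≈ -1.9981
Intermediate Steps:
D = 12000 (D = Mul(-480, -25) = 12000)
Mul(Add(D, 19392), Pow(Add(-7798, M), -1)) = Mul(Add(12000, 19392), Pow(Add(-7798, -7913), -1)) = Mul(31392, Pow(-15711, -1)) = Mul(31392, Rational(-1, 15711)) = Rational(-10464, 5237)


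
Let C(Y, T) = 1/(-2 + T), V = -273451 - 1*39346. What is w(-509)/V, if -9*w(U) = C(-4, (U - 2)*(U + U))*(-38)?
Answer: -1/38537940366 ≈ -2.5948e-11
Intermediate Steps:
V = -312797 (V = -273451 - 39346 = -312797)
w(U) = 38/(9*(-2 + 2*U*(-2 + U))) (w(U) = -(-38)/(9*(-2 + (U - 2)*(U + U))) = -(-38)/(9*(-2 + (-2 + U)*(2*U))) = -(-38)/(9*(-2 + 2*U*(-2 + U))) = 38/(9*(-2 + 2*U*(-2 + U))))
w(-509)/V = (19/(9*(-1 - 509*(-2 - 509))))/(-312797) = (19/(9*(-1 - 509*(-511))))*(-1/312797) = (19/(9*(-1 + 260099)))*(-1/312797) = ((19/9)/260098)*(-1/312797) = ((19/9)*(1/260098))*(-1/312797) = (19/2340882)*(-1/312797) = -1/38537940366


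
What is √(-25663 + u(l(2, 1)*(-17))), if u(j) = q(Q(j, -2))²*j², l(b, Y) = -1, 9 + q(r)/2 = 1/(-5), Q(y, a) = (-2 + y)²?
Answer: √1804521/5 ≈ 268.67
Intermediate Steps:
q(r) = -92/5 (q(r) = -18 + 2/(-5) = -18 + 2*(-⅕) = -18 - ⅖ = -92/5)
u(j) = 8464*j²/25 (u(j) = (-92/5)²*j² = 8464*j²/25)
√(-25663 + u(l(2, 1)*(-17))) = √(-25663 + 8464*(-1*(-17))²/25) = √(-25663 + (8464/25)*17²) = √(-25663 + (8464/25)*289) = √(-25663 + 2446096/25) = √(1804521/25) = √1804521/5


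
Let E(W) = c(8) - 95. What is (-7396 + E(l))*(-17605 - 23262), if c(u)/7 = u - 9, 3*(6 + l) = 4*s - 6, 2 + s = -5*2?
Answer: 306420766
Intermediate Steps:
s = -12 (s = -2 - 5*2 = -2 - 10 = -12)
l = -24 (l = -6 + (4*(-12) - 6)/3 = -6 + (-48 - 6)/3 = -6 + (1/3)*(-54) = -6 - 18 = -24)
c(u) = -63 + 7*u (c(u) = 7*(u - 9) = 7*(-9 + u) = -63 + 7*u)
E(W) = -102 (E(W) = (-63 + 7*8) - 95 = (-63 + 56) - 95 = -7 - 95 = -102)
(-7396 + E(l))*(-17605 - 23262) = (-7396 - 102)*(-17605 - 23262) = -7498*(-40867) = 306420766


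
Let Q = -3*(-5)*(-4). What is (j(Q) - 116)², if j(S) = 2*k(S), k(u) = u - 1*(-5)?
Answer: 51076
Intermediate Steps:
k(u) = 5 + u (k(u) = u + 5 = 5 + u)
Q = -60 (Q = 15*(-4) = -60)
j(S) = 10 + 2*S (j(S) = 2*(5 + S) = 10 + 2*S)
(j(Q) - 116)² = ((10 + 2*(-60)) - 116)² = ((10 - 120) - 116)² = (-110 - 116)² = (-226)² = 51076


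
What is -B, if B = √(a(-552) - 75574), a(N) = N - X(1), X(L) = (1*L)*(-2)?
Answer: -2*I*√19031 ≈ -275.91*I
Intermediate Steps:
X(L) = -2*L (X(L) = L*(-2) = -2*L)
a(N) = 2 + N (a(N) = N - (-2) = N - 1*(-2) = N + 2 = 2 + N)
B = 2*I*√19031 (B = √((2 - 552) - 75574) = √(-550 - 75574) = √(-76124) = 2*I*√19031 ≈ 275.91*I)
-B = -2*I*√19031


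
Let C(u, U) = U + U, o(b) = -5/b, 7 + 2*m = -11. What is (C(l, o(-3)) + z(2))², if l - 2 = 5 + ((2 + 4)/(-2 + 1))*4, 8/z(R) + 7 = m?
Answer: 289/36 ≈ 8.0278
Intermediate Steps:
m = -9 (m = -7/2 + (½)*(-11) = -7/2 - 11/2 = -9)
z(R) = -½ (z(R) = 8/(-7 - 9) = 8/(-16) = 8*(-1/16) = -½)
l = -17 (l = 2 + (5 + ((2 + 4)/(-2 + 1))*4) = 2 + (5 + (6/(-1))*4) = 2 + (5 + (6*(-1))*4) = 2 + (5 - 6*4) = 2 + (5 - 24) = 2 - 19 = -17)
C(u, U) = 2*U
(C(l, o(-3)) + z(2))² = (2*(-5/(-3)) - ½)² = (2*(-5*(-⅓)) - ½)² = (2*(5/3) - ½)² = (10/3 - ½)² = (17/6)² = 289/36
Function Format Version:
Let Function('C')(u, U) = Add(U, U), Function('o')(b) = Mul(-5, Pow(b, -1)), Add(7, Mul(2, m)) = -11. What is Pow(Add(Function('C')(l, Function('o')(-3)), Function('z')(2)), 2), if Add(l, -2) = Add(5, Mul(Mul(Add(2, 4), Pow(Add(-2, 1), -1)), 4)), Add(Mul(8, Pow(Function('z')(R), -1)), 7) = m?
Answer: Rational(289, 36) ≈ 8.0278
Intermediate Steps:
m = -9 (m = Add(Rational(-7, 2), Mul(Rational(1, 2), -11)) = Add(Rational(-7, 2), Rational(-11, 2)) = -9)
Function('z')(R) = Rational(-1, 2) (Function('z')(R) = Mul(8, Pow(Add(-7, -9), -1)) = Mul(8, Pow(-16, -1)) = Mul(8, Rational(-1, 16)) = Rational(-1, 2))
l = -17 (l = Add(2, Add(5, Mul(Mul(Add(2, 4), Pow(Add(-2, 1), -1)), 4))) = Add(2, Add(5, Mul(Mul(6, Pow(-1, -1)), 4))) = Add(2, Add(5, Mul(Mul(6, -1), 4))) = Add(2, Add(5, Mul(-6, 4))) = Add(2, Add(5, -24)) = Add(2, -19) = -17)
Function('C')(u, U) = Mul(2, U)
Pow(Add(Function('C')(l, Function('o')(-3)), Function('z')(2)), 2) = Pow(Add(Mul(2, Mul(-5, Pow(-3, -1))), Rational(-1, 2)), 2) = Pow(Add(Mul(2, Mul(-5, Rational(-1, 3))), Rational(-1, 2)), 2) = Pow(Add(Mul(2, Rational(5, 3)), Rational(-1, 2)), 2) = Pow(Add(Rational(10, 3), Rational(-1, 2)), 2) = Pow(Rational(17, 6), 2) = Rational(289, 36)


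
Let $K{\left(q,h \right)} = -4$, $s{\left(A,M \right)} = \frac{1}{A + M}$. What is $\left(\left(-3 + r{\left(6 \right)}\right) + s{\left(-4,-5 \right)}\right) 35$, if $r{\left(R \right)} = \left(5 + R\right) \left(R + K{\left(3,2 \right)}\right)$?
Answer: $\frac{5950}{9} \approx 661.11$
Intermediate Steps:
$r{\left(R \right)} = \left(-4 + R\right) \left(5 + R\right)$ ($r{\left(R \right)} = \left(5 + R\right) \left(R - 4\right) = \left(5 + R\right) \left(-4 + R\right) = \left(-4 + R\right) \left(5 + R\right)$)
$\left(\left(-3 + r{\left(6 \right)}\right) + s{\left(-4,-5 \right)}\right) 35 = \left(\left(-3 + \left(-20 + 6 + 6^{2}\right)\right) + \frac{1}{-4 - 5}\right) 35 = \left(\left(-3 + \left(-20 + 6 + 36\right)\right) + \frac{1}{-9}\right) 35 = \left(\left(-3 + 22\right) - \frac{1}{9}\right) 35 = \left(19 - \frac{1}{9}\right) 35 = \frac{170}{9} \cdot 35 = \frac{5950}{9}$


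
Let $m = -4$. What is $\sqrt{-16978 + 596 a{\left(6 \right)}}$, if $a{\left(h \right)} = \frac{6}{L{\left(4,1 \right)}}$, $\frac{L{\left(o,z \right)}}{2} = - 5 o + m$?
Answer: $\frac{i \sqrt{68210}}{2} \approx 130.59 i$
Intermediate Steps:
$L{\left(o,z \right)} = -8 - 10 o$ ($L{\left(o,z \right)} = 2 \left(- 5 o - 4\right) = 2 \left(-4 - 5 o\right) = -8 - 10 o$)
$a{\left(h \right)} = - \frac{1}{8}$ ($a{\left(h \right)} = \frac{6}{-8 - 40} = \frac{6}{-48} = 6 \left(- \frac{1}{48}\right) = - \frac{1}{8}$)
$\sqrt{-16978 + 596 a{\left(6 \right)}} = \sqrt{-16978 + 596 \left(- \frac{1}{8}\right)} = \sqrt{-16978 - \frac{149}{2}} = \sqrt{- \frac{34105}{2}} = \frac{i \sqrt{68210}}{2}$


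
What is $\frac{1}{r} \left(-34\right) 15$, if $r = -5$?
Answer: $102$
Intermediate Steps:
$\frac{1}{r} \left(-34\right) 15 = \frac{1}{-5} \left(-34\right) 15 = \left(- \frac{1}{5}\right) \left(-34\right) 15 = \frac{34}{5} \cdot 15 = 102$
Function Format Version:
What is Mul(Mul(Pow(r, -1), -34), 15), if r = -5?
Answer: 102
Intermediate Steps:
Mul(Mul(Pow(r, -1), -34), 15) = Mul(Mul(Pow(-5, -1), -34), 15) = Mul(Mul(Rational(-1, 5), -34), 15) = Mul(Rational(34, 5), 15) = 102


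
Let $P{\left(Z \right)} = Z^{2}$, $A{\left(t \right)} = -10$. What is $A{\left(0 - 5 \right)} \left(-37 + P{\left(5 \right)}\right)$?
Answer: $120$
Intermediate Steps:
$A{\left(0 - 5 \right)} \left(-37 + P{\left(5 \right)}\right) = - 10 \left(-37 + 5^{2}\right) = - 10 \left(-37 + 25\right) = \left(-10\right) \left(-12\right) = 120$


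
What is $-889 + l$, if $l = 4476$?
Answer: $3587$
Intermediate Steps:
$-889 + l = -889 + 4476 = 3587$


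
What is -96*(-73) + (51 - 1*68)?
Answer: 6991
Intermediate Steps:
-96*(-73) + (51 - 1*68) = 7008 + (51 - 68) = 7008 - 17 = 6991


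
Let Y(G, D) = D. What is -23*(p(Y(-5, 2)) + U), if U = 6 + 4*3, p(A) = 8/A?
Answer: -506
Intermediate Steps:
U = 18 (U = 6 + 12 = 18)
-23*(p(Y(-5, 2)) + U) = -23*(8/2 + 18) = -23*(8*(½) + 18) = -23*(4 + 18) = -23*22 = -506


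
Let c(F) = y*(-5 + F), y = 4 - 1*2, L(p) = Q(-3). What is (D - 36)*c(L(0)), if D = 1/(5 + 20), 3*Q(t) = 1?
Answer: 25172/75 ≈ 335.63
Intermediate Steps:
Q(t) = 1/3 (Q(t) = (1/3)*1 = 1/3)
L(p) = 1/3
y = 2 (y = 4 - 2 = 2)
c(F) = -10 + 2*F (c(F) = 2*(-5 + F) = -10 + 2*F)
D = 1/25 ≈ 0.040000
(D - 36)*c(L(0)) = (1/25 - 36)*(-10 + 2*(1/3)) = -899*(-10 + 2/3)/25 = -899/25*(-28/3) = 25172/75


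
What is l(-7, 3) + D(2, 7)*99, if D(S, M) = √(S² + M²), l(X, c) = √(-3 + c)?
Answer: 99*√53 ≈ 720.73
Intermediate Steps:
D(S, M) = √(M² + S²)
l(-7, 3) + D(2, 7)*99 = √(-3 + 3) + √(7² + 2²)*99 = √0 + √(49 + 4)*99 = 0 + √53*99 = 0 + 99*√53 = 99*√53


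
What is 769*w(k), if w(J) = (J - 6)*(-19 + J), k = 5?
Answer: 10766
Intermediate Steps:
w(J) = (-19 + J)*(-6 + J) (w(J) = (-6 + J)*(-19 + J) = (-19 + J)*(-6 + J))
769*w(k) = 769*(114 + 5² - 25*5) = 769*(114 + 25 - 125) = 769*14 = 10766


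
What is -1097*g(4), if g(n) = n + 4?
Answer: -8776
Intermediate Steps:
g(n) = 4 + n
-1097*g(4) = -1097*(4 + 4) = -1097*8 = -8776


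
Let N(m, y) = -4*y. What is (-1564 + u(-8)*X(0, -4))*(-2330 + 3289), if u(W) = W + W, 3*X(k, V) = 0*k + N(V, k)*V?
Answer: -1499876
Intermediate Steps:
X(k, V) = -4*V*k/3 (X(k, V) = (0*k + (-4*k)*V)/3 = (0 - 4*V*k)/3 = (-4*V*k)/3 = -4*V*k/3)
u(W) = 2*W
(-1564 + u(-8)*X(0, -4))*(-2330 + 3289) = (-1564 + (2*(-8))*(-4/3*(-4)*0))*(-2330 + 3289) = (-1564 - 16*0)*959 = (-1564 + 0)*959 = -1564*959 = -1499876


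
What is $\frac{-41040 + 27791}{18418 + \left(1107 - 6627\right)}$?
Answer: $- \frac{13249}{12898} \approx -1.0272$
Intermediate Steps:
$\frac{-41040 + 27791}{18418 + \left(1107 - 6627\right)} = - \frac{13249}{18418 + \left(1107 - 6627\right)} = - \frac{13249}{18418 - 5520} = - \frac{13249}{12898}$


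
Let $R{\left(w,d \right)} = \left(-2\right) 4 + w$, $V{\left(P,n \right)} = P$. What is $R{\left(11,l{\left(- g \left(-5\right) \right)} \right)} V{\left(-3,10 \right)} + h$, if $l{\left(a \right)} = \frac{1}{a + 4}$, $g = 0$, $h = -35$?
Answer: $-44$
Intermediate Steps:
$l{\left(a \right)} = \frac{1}{4 + a}$
$R{\left(w,d \right)} = -8 + w$
$R{\left(11,l{\left(- g \left(-5\right) \right)} \right)} V{\left(-3,10 \right)} + h = \left(-8 + 11\right) \left(-3\right) - 35 = 3 \left(-3\right) - 35 = -9 - 35 = -44$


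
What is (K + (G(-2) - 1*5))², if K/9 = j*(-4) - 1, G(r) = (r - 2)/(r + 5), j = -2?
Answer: 28900/9 ≈ 3211.1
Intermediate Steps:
G(r) = (-2 + r)/(5 + r)
K = 63 (K = 9*(-2*(-4) - 1) = 9*(8 - 1) = 9*7 = 63)
(K + (G(-2) - 1*5))² = (63 + ((-2 - 2)/(5 - 2) - 1*5))² = (63 + (-4/3 - 5))² = (63 - 19/3)² = (170/3)² = 28900/9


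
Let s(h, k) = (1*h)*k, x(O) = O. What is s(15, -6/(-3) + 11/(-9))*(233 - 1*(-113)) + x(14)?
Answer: 12152/3 ≈ 4050.7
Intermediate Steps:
s(h, k) = h*k
s(15, -6/(-3) + 11/(-9))*(233 - 1*(-113)) + x(14) = (15*(-6/(-3) + 11/(-9)))*(233 - 1*(-113)) + 14 = (15*(-6*(-⅓) + 11*(-⅑)))*(233 + 113) + 14 = (15*(2 - 11/9))*346 + 14 = (15*(7/9))*346 + 14 = (35/3)*346 + 14 = 12110/3 + 14 = 12152/3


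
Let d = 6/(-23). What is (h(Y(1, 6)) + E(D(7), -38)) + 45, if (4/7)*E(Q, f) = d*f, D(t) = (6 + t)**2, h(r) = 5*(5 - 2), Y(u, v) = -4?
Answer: 1779/23 ≈ 77.348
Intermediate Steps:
d = -6/23 (d = 6*(-1/23) = -6/23 ≈ -0.26087)
h(r) = 15 (h(r) = 5*3 = 15)
E(Q, f) = -21*f/46 (E(Q, f) = 7*(-6*f/23)/4 = -21*f/46)
(h(Y(1, 6)) + E(D(7), -38)) + 45 = (15 - 21/46*(-38)) + 45 = (15 + 399/23) + 45 = 744/23 + 45 = 1779/23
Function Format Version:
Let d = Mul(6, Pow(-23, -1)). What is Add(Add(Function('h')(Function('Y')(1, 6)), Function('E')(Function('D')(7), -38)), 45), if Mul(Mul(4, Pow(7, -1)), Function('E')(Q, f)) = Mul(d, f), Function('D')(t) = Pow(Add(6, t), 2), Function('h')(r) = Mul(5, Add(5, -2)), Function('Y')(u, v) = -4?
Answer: Rational(1779, 23) ≈ 77.348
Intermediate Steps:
d = Rational(-6, 23) (d = Mul(6, Rational(-1, 23)) = Rational(-6, 23) ≈ -0.26087)
Function('h')(r) = 15 (Function('h')(r) = Mul(5, 3) = 15)
Function('E')(Q, f) = Mul(Rational(-21, 46), f) (Function('E')(Q, f) = Mul(Rational(7, 4), Mul(Rational(-6, 23), f)) = Mul(Rational(-21, 46), f))
Add(Add(Function('h')(Function('Y')(1, 6)), Function('E')(Function('D')(7), -38)), 45) = Add(Add(15, Mul(Rational(-21, 46), -38)), 45) = Add(Add(15, Rational(399, 23)), 45) = Add(Rational(744, 23), 45) = Rational(1779, 23)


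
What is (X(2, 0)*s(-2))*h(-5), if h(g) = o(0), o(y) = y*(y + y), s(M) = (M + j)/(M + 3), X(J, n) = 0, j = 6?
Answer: 0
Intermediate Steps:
s(M) = (6 + M)/(3 + M) (s(M) = (M + 6)/(M + 3) = (6 + M)/(3 + M))
o(y) = 2*y² (o(y) = y*(2*y) = 2*y²)
h(g) = 0 (h(g) = 2*0² = 2*0 = 0)
(X(2, 0)*s(-2))*h(-5) = (0*((6 - 2)/(3 - 2)))*0 = (0*(4/1))*0 = (0*(1*4))*0 = (0*4)*0 = 0*0 = 0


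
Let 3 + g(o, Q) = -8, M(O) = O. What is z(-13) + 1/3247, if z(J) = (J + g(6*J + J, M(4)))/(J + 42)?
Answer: -77899/94163 ≈ -0.82728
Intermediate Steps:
g(o, Q) = -11 (g(o, Q) = -3 - 8 = -11)
z(J) = (-11 + J)/(42 + J) (z(J) = (J - 11)/(J + 42) = (-11 + J)/(42 + J))
z(-13) + 1/3247 = (-11 - 13)/(42 - 13) + 1/3247 = -24/29 + 1/3247 = -77899/94163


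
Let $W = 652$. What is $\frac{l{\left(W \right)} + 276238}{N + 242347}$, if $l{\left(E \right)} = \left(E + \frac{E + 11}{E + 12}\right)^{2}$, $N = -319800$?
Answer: $- \frac{309793384529}{34148717888} \approx -9.0719$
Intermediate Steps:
$l{\left(E \right)} = \left(E + \frac{11 + E}{12 + E}\right)^{2}$
$\frac{l{\left(W \right)} + 276238}{N + 242347} = \frac{\frac{\left(11 + 652^{2} + 13 \cdot 652\right)^{2}}{\left(12 + 652\right)^{2}} + 276238}{-319800 + 242347} = \frac{\frac{\left(11 + 425104 + 8476\right)^{2}}{440896} + 276238}{-77453} = \left(\frac{433591^{2}}{440896} + 276238\right) \left(- \frac{1}{77453}\right) = \left(\frac{1}{440896} \cdot 188001155281 + 276238\right) \left(- \frac{1}{77453}\right) = \left(\frac{188001155281}{440896} + 276238\right) \left(- \frac{1}{77453}\right) = \frac{309793384529}{440896} \left(- \frac{1}{77453}\right) = - \frac{309793384529}{34148717888}$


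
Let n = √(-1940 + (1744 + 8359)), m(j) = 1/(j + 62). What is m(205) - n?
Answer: 1/267 - 3*√907 ≈ -90.346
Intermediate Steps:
m(j) = 1/(62 + j)
n = 3*√907 (n = √(-1940 + 10103) = √8163 = 3*√907 ≈ 90.349)
m(205) - n = 1/(62 + 205) - 3*√907 = 1/267 - 3*√907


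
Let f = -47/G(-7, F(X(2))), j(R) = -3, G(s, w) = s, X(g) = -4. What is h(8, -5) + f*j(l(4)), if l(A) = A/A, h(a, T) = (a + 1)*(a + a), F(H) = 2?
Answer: 867/7 ≈ 123.86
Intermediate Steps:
h(a, T) = 2*a*(1 + a) (h(a, T) = (1 + a)*(2*a) = 2*a*(1 + a))
l(A) = 1
f = 47/7 (f = -47/(-7) = -47*(-⅐) = 47/7 ≈ 6.7143)
h(8, -5) + f*j(l(4)) = 2*8*(1 + 8) + (47/7)*(-3) = 2*8*9 - 141/7 = 144 - 141/7 = 867/7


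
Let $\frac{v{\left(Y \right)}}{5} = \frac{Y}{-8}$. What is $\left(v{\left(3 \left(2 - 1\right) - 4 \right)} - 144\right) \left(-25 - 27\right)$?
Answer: $\frac{14911}{2} \approx 7455.5$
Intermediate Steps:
$v{\left(Y \right)} = - \frac{5 Y}{8}$ ($v{\left(Y \right)} = 5 \frac{Y}{-8} = 5 Y \left(- \frac{1}{8}\right) = 5 \left(- \frac{Y}{8}\right) = - \frac{5 Y}{8}$)
$\left(v{\left(3 \left(2 - 1\right) - 4 \right)} - 144\right) \left(-25 - 27\right) = \left(- \frac{5 \left(3 \left(2 - 1\right) - 4\right)}{8} - 144\right) \left(-25 - 27\right) = \left(- \frac{5 \left(3 \cdot 1 - 4\right)}{8} - 144\right) \left(-52\right) = \left(- \frac{5 \left(3 - 4\right)}{8} - 144\right) \left(-52\right) = \left(\left(- \frac{5}{8}\right) \left(-1\right) - 144\right) \left(-52\right) = \left(\frac{5}{8} - 144\right) \left(-52\right) = \left(- \frac{1147}{8}\right) \left(-52\right) = \frac{14911}{2}$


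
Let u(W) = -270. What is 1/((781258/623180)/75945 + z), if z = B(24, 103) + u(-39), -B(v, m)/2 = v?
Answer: -23663702550/7525057020271 ≈ -0.0031447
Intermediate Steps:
B(v, m) = -2*v
z = -318 (z = -2*24 - 270 = -48 - 270 = -318)
1/((781258/623180)/75945 + z) = 1/((781258/623180)/75945 - 318) = 1/((781258*(1/623180))*(1/75945) - 318) = 1/((390629/311590)*(1/75945) - 318) = 1/(390629/23663702550 - 318) = 1/(-7525057020271/23663702550) = -23663702550/7525057020271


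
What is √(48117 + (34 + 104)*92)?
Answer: 3*√6757 ≈ 246.60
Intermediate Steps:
√(48117 + (34 + 104)*92) = √(48117 + 138*92) = √(48117 + 12696) = √60813 = 3*√6757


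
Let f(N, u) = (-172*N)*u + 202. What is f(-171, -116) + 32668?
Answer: -3378922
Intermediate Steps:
f(N, u) = 202 - 172*N*u (f(N, u) = -172*N*u + 202 = 202 - 172*N*u)
f(-171, -116) + 32668 = (202 - 172*(-171)*(-116)) + 32668 = (202 - 3411792) + 32668 = -3411590 + 32668 = -3378922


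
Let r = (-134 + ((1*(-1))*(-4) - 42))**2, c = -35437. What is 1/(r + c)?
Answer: -1/5853 ≈ -0.00017085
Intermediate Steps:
r = 29584 (r = (-134 + (-1*(-4) - 42))**2 = (-134 + (4 - 42))**2 = (-134 - 38)**2 = (-172)**2 = 29584)
1/(r + c) = 1/(29584 - 35437) = 1/(-5853) = -1/5853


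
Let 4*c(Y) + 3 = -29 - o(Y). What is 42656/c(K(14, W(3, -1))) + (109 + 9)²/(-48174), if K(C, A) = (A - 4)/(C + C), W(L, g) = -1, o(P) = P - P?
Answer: -128438846/24087 ≈ -5332.3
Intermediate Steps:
o(P) = 0
K(C, A) = (-4 + A)/(2*C) (K(C, A) = (-4 + A)/((2*C)) = (-4 + A)*(1/(2*C)) = (-4 + A)/(2*C))
c(Y) = -8 (c(Y) = -¾ + (-29 - 1*0)/4 = -¾ + (-29 + 0)/4 = -¾ + (¼)*(-29) = -¾ - 29/4 = -8)
42656/c(K(14, W(3, -1))) + (109 + 9)²/(-48174) = 42656/(-8) + (109 + 9)²/(-48174) = 42656*(-⅛) + 118²*(-1/48174) = -5332 + 13924*(-1/48174) = -5332 - 6962/24087 = -128438846/24087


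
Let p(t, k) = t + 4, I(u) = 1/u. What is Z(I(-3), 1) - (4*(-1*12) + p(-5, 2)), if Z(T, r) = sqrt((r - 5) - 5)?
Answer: 49 + 3*I ≈ 49.0 + 3.0*I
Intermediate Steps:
p(t, k) = 4 + t
Z(T, r) = sqrt(-10 + r) (Z(T, r) = sqrt((-5 + r) - 5) = sqrt(-10 + r))
Z(I(-3), 1) - (4*(-1*12) + p(-5, 2)) = sqrt(-10 + 1) - (4*(-1*12) + (4 - 5)) = sqrt(-9) - (4*(-12) - 1) = 3*I - (-48 - 1) = 3*I - 1*(-49) = 3*I + 49 = 49 + 3*I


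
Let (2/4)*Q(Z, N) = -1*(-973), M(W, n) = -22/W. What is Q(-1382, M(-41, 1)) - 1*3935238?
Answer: -3933292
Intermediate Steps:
Q(Z, N) = 1946 (Q(Z, N) = 2*(-1*(-973)) = 2*973 = 1946)
Q(-1382, M(-41, 1)) - 1*3935238 = 1946 - 1*3935238 = 1946 - 3935238 = -3933292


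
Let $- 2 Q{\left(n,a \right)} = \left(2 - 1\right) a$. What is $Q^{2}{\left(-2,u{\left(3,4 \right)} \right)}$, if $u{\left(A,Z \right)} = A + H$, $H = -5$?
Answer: $1$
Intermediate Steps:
$u{\left(A,Z \right)} = -5 + A$ ($u{\left(A,Z \right)} = A - 5 = -5 + A$)
$Q{\left(n,a \right)} = - \frac{a}{2}$ ($Q{\left(n,a \right)} = - \frac{\left(2 - 1\right) a}{2} = - \frac{1 a}{2} = - \frac{a}{2}$)
$Q^{2}{\left(-2,u{\left(3,4 \right)} \right)} = \left(- \frac{-5 + 3}{2}\right)^{2} = \left(\left(- \frac{1}{2}\right) \left(-2\right)\right)^{2} = 1^{2} = 1$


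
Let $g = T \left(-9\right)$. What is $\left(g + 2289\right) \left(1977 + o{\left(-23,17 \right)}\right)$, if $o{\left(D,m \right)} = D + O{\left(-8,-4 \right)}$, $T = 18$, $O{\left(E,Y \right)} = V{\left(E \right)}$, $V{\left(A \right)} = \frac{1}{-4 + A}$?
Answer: $\frac{16623923}{4} \approx 4.156 \cdot 10^{6}$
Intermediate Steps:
$O{\left(E,Y \right)} = \frac{1}{-4 + E}$
$o{\left(D,m \right)} = - \frac{1}{12} + D$ ($o{\left(D,m \right)} = D + \frac{1}{-4 - 8} = D + \frac{1}{-12} = D - \frac{1}{12} = - \frac{1}{12} + D$)
$g = -162$ ($g = 18 \left(-9\right) = -162$)
$\left(g + 2289\right) \left(1977 + o{\left(-23,17 \right)}\right) = \left(-162 + 2289\right) \left(1977 - \frac{277}{12}\right) = 2127 \left(1977 - \frac{277}{12}\right) = 2127 \cdot \frac{23447}{12} = \frac{16623923}{4}$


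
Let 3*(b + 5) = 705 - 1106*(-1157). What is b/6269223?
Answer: 1280332/18807669 ≈ 0.068075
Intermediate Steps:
b = 1280332/3 (b = -5 + (705 - 1106*(-1157))/3 = -5 + (705 + 1279642)/3 = -5 + (⅓)*1280347 = -5 + 1280347/3 = 1280332/3 ≈ 4.2678e+5)
b/6269223 = (1280332/3)/6269223 = (1280332/3)*(1/6269223) = 1280332/18807669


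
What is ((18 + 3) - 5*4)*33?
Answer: 33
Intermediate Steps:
((18 + 3) - 5*4)*33 = (21 - 20)*33 = 1*33 = 33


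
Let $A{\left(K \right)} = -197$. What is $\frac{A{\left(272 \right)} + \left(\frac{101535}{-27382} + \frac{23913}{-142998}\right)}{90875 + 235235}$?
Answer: $- \frac{65545135099}{106408911314330} \approx -0.00061597$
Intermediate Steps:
$\frac{A{\left(272 \right)} + \left(\frac{101535}{-27382} + \frac{23913}{-142998}\right)}{90875 + 235235} = \frac{-197 + \left(\frac{101535}{-27382} + \frac{23913}{-142998}\right)}{90875 + 235235} = \frac{-197 + \left(101535 \left(- \frac{1}{27382}\right) + 23913 \left(- \frac{1}{142998}\right)\right)}{326110} = \left(-197 - \frac{1264507308}{326297603}\right) \frac{1}{326110} = \left(- \frac{65545135099}{326297603}\right) \frac{1}{326110} = - \frac{65545135099}{106408911314330}$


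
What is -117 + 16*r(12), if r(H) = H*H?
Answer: 2187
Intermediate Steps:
r(H) = H²
-117 + 16*r(12) = -117 + 16*12² = -117 + 16*144 = -117 + 2304 = 2187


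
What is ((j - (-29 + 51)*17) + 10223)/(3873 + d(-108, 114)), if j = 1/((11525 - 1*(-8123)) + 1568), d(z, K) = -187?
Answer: 208956385/78202176 ≈ 2.6720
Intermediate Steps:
j = 1/21216 (j = 1/((11525 + 8123) + 1568) = 1/(19648 + 1568) = 1/21216 ≈ 4.7134e-5)
((j - (-29 + 51)*17) + 10223)/(3873 + d(-108, 114)) = ((1/21216 - (-29 + 51)*17) + 10223)/(3873 - 187) = ((1/21216 - 22*17) + 10223)/3686 = ((1/21216 - 1*374) + 10223)*(1/3686) = ((1/21216 - 374) + 10223)*(1/3686) = (-7934783/21216 + 10223)*(1/3686) = (208956385/21216)*(1/3686) = 208956385/78202176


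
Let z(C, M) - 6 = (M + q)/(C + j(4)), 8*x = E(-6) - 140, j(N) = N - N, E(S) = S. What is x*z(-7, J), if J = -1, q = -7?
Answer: -1825/14 ≈ -130.36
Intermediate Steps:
j(N) = 0
x = -73/4 (x = (-6 - 140)/8 = (1/8)*(-146) = -73/4 ≈ -18.250)
z(C, M) = 6 + (-7 + M)/C (z(C, M) = 6 + (M - 7)/(C + 0) = 6 + (-7 + M)/C)
x*z(-7, J) = -73*(-7 - 1 + 6*(-7))/(4*(-7)) = -(-73)*(-7 - 1 - 42)/28 = -(-73)*(-50)/28 = -73/4*50/7 = -1825/14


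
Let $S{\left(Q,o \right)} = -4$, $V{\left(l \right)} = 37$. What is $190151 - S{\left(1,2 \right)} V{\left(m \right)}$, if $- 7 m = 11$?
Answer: $190299$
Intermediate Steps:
$m = - \frac{11}{7}$ ($m = \left(- \frac{1}{7}\right) 11 = - \frac{11}{7} \approx -1.5714$)
$190151 - S{\left(1,2 \right)} V{\left(m \right)} = 190151 - \left(-4\right) 37 = 190151 - -148 = 190151 + 148 = 190299$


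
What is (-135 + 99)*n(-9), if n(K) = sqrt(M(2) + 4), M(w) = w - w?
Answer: -72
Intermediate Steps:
M(w) = 0
n(K) = 2 (n(K) = sqrt(0 + 4) = sqrt(4) = 2)
(-135 + 99)*n(-9) = (-135 + 99)*2 = -36*2 = -72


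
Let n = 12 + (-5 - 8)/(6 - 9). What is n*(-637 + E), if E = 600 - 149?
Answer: -3038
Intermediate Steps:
E = 451
n = 49/3 (n = 12 - 13/(-3) = 12 - 13*(-⅓) = 12 + 13/3 = 49/3 ≈ 16.333)
n*(-637 + E) = 49*(-637 + 451)/3 = (49/3)*(-186) = -3038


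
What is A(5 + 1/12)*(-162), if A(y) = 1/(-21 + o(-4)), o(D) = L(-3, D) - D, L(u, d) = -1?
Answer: 9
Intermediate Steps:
o(D) = -1 - D
A(y) = -1/18 (A(y) = 1/(-21 + (-1 - 1*(-4))) = 1/(-21 + (-1 + 4)) = 1/(-21 + 3) = 1/(-18) = -1/18)
A(5 + 1/12)*(-162) = -1/18*(-162) = 9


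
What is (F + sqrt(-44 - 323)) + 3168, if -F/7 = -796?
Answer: 8740 + I*sqrt(367) ≈ 8740.0 + 19.157*I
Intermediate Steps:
F = 5572 (F = -7*(-796) = 5572)
(F + sqrt(-44 - 323)) + 3168 = (5572 + sqrt(-44 - 323)) + 3168 = (5572 + sqrt(-367)) + 3168 = (5572 + I*sqrt(367)) + 3168 = 8740 + I*sqrt(367)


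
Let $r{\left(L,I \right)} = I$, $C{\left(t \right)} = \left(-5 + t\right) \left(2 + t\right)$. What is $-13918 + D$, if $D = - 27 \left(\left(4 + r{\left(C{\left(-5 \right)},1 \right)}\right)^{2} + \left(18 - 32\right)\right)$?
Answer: $-14215$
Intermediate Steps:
$D = -297$ ($D = - 27 \left(\left(4 + 1\right)^{2} + \left(18 - 32\right)\right) = - 27 \left(5^{2} + \left(18 - 32\right)\right) = - 27 \left(25 - 14\right) = \left(-27\right) 11 = -297$)
$-13918 + D = -13918 - 297 = -14215$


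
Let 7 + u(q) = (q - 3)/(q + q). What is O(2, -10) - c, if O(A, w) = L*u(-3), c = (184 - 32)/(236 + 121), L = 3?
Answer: -6578/357 ≈ -18.426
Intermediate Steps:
u(q) = -7 + (-3 + q)/(2*q) (u(q) = -7 + (q - 3)/(q + q) = -7 + (-3 + q)/((2*q)) = -7 + (-3 + q)*(1/(2*q)) = -7 + (-3 + q)/(2*q))
c = 152/357 ≈ 0.42577
O(A, w) = -18 (O(A, w) = 3*((½)*(-3 - 13*(-3))/(-3)) = 3*((½)*(-⅓)*(-3 + 39)) = 3*((½)*(-⅓)*36) = 3*(-6) = -18)
O(2, -10) - c = -18 - 1*152/357 = -18 - 152/357 = -6578/357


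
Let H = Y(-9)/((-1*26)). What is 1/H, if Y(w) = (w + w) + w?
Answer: 26/27 ≈ 0.96296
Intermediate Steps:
Y(w) = 3*w (Y(w) = 2*w + w = 3*w)
H = 27/26 (H = (3*(-9))/((-1*26)) = -27/(-26) = -1/26*(-27) = 27/26 ≈ 1.0385)
1/H = 1/(27/26) = 26/27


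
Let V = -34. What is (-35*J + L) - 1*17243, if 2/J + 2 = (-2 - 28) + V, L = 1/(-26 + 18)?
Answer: -4551905/264 ≈ -17242.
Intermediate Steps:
L = -1/8 (L = 1/(-8) = -1/8 ≈ -0.12500)
J = -1/33 (J = 2/(-2 + ((-2 - 28) - 34)) = 2/(-2 + (-30 - 34)) = 2/(-2 - 64) = 2/(-66) = 2*(-1/66) = -1/33 ≈ -0.030303)
(-35*J + L) - 1*17243 = (-35*(-1/33) - 1/8) - 1*17243 = (35/33 - 1/8) - 17243 = 247/264 - 17243 = -4551905/264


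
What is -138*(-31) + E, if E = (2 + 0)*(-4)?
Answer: 4270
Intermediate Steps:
E = -8 (E = 2*(-4) = -8)
-138*(-31) + E = -138*(-31) - 8 = 4278 - 8 = 4270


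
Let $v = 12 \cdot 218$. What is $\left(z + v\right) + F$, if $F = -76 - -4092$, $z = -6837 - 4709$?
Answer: $-4914$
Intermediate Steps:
$z = -11546$
$v = 2616$
$F = 4016$ ($F = -76 + 4092 = 4016$)
$\left(z + v\right) + F = \left(-11546 + 2616\right) + 4016 = -8930 + 4016 = -4914$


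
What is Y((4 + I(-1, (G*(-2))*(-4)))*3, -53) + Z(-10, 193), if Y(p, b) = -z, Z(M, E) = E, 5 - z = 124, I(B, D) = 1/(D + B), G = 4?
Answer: 312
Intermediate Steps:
I(B, D) = 1/(B + D)
z = -119 (z = 5 - 1*124 = 5 - 124 = -119)
Y(p, b) = 119 (Y(p, b) = -1*(-119) = 119)
Y((4 + I(-1, (G*(-2))*(-4)))*3, -53) + Z(-10, 193) = 119 + 193 = 312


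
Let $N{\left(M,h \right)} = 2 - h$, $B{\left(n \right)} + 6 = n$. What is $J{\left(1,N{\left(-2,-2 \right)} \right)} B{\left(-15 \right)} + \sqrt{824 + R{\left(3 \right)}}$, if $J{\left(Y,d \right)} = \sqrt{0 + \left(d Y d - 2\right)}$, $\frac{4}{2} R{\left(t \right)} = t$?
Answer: $\frac{\sqrt{3302}}{2} - 21 \sqrt{14} \approx -49.843$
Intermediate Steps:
$B{\left(n \right)} = -6 + n$
$R{\left(t \right)} = \frac{t}{2}$
$J{\left(Y,d \right)} = \sqrt{-2 + Y d^{2}}$ ($J{\left(Y,d \right)} = \sqrt{0 + \left(Y d d - 2\right)} = \sqrt{0 + \left(Y d^{2} - 2\right)} = \sqrt{0 + \left(-2 + Y d^{2}\right)} = \sqrt{-2 + Y d^{2}}$)
$J{\left(1,N{\left(-2,-2 \right)} \right)} B{\left(-15 \right)} + \sqrt{824 + R{\left(3 \right)}} = \sqrt{-2 + 1 \left(2 - -2\right)^{2}} \left(-6 - 15\right) + \sqrt{824 + \frac{1}{2} \cdot 3} = \sqrt{-2 + 1 \left(2 + 2\right)^{2}} \left(-21\right) + \sqrt{824 + \frac{3}{2}} = \sqrt{-2 + 1 \cdot 4^{2}} \left(-21\right) + \sqrt{\frac{1651}{2}} = \sqrt{-2 + 1 \cdot 16} \left(-21\right) + \frac{\sqrt{3302}}{2} = \sqrt{-2 + 16} \left(-21\right) + \frac{\sqrt{3302}}{2} = \sqrt{14} \left(-21\right) + \frac{\sqrt{3302}}{2} = - 21 \sqrt{14} + \frac{\sqrt{3302}}{2} = \frac{\sqrt{3302}}{2} - 21 \sqrt{14}$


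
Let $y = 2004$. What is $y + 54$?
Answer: $2058$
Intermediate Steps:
$y + 54 = 2004 + 54 = 2058$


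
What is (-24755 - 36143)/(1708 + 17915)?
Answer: -60898/19623 ≈ -3.1034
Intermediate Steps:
(-24755 - 36143)/(1708 + 17915) = -60898/19623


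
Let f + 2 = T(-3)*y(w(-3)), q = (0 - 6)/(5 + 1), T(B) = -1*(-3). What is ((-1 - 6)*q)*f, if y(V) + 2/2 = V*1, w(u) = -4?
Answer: -119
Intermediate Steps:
y(V) = -1 + V (y(V) = -1 + V*1 = -1 + V)
T(B) = 3
q = -1 (q = -6/6 = -6*⅙ = -1)
f = -17 (f = -2 + 3*(-1 - 4) = -2 + 3*(-5) = -2 - 15 = -17)
((-1 - 6)*q)*f = ((-1 - 6)*(-1))*(-17) = -7*(-1)*(-17) = 7*(-17) = -119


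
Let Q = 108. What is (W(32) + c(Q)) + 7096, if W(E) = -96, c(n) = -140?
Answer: 6860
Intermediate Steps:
(W(32) + c(Q)) + 7096 = (-96 - 140) + 7096 = -236 + 7096 = 6860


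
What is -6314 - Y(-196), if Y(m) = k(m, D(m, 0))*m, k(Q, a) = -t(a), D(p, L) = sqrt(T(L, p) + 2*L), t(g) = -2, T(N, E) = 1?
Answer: -5922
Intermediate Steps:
D(p, L) = sqrt(1 + 2*L)
k(Q, a) = 2 (k(Q, a) = -1*(-2) = 2)
Y(m) = 2*m
-6314 - Y(-196) = -6314 - 2*(-196) = -6314 - 1*(-392) = -6314 + 392 = -5922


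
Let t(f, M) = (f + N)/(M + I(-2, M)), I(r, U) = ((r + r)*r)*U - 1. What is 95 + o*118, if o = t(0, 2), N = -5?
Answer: 1025/17 ≈ 60.294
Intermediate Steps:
I(r, U) = -1 + 2*U*r² (I(r, U) = ((2*r)*r)*U - 1 = (2*r²)*U - 1 = 2*U*r² - 1 = -1 + 2*U*r²)
t(f, M) = (-5 + f)/(-1 + 9*M) (t(f, M) = (f - 5)/(M + (-1 + 2*M*(-2)²)) = (-5 + f)/(M + (-1 + 2*M*4)) = (-5 + f)/(M + (-1 + 8*M)) = (-5 + f)/(-1 + 9*M))
o = -5/17 (o = (-5 + 0)/(-1 + 9*2) = -5/(-1 + 18) = -5/17 ≈ -0.29412)
95 + o*118 = 95 - 5/17*118 = 95 - 590/17 = 1025/17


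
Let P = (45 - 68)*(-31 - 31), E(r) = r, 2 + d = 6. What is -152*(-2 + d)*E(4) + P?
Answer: 210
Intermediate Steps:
d = 4 (d = -2 + 6 = 4)
P = 1426 (P = -23*(-62) = 1426)
-152*(-2 + d)*E(4) + P = -152*(-2 + 4)*4 + 1426 = -304*4 + 1426 = -152*8 + 1426 = -1216 + 1426 = 210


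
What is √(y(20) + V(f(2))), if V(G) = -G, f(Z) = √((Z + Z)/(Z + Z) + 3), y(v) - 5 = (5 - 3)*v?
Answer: √43 ≈ 6.5574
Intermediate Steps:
y(v) = 5 + 2*v (y(v) = 5 + (5 - 3)*v = 5 + 2*v)
f(Z) = 2 (f(Z) = √((2*Z)/((2*Z)) + 3) = √((2*Z)*(1/(2*Z)) + 3) = √(1 + 3) = √4 = 2)
√(y(20) + V(f(2))) = √((5 + 2*20) - 1*2) = √((5 + 40) - 2) = √(45 - 2) = √43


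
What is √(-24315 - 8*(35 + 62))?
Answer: I*√25091 ≈ 158.4*I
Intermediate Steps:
√(-24315 - 8*(35 + 62)) = √(-24315 - 8*97) = √(-24315 - 776) = √(-25091) = I*√25091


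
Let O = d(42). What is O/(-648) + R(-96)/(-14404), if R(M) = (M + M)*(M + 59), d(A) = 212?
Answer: -478565/583362 ≈ -0.82036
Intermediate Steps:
R(M) = 2*M*(59 + M) (R(M) = (2*M)*(59 + M) = 2*M*(59 + M))
O = 212
O/(-648) + R(-96)/(-14404) = 212/(-648) + (2*(-96)*(59 - 96))/(-14404) = 212*(-1/648) + (2*(-96)*(-37))*(-1/14404) = -53/162 + 7104*(-1/14404) = -53/162 - 1776/3601 = -478565/583362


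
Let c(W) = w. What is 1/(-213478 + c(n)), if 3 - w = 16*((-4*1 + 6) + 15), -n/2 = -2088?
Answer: -1/213747 ≈ -4.6784e-6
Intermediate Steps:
n = 4176 (n = -2*(-2088) = 4176)
w = -269 (w = 3 - 16*((-4*1 + 6) + 15) = 3 - 16*((-4 + 6) + 15) = 3 - 16*(2 + 15) = 3 - 16*17 = 3 - 1*272 = 3 - 272 = -269)
c(W) = -269
1/(-213478 + c(n)) = 1/(-213478 - 269) = 1/(-213747) = -1/213747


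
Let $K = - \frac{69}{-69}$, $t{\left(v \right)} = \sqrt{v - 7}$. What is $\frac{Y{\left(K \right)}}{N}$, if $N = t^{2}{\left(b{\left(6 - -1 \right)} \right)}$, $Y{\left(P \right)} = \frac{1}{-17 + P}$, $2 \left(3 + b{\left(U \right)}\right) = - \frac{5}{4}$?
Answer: $\frac{1}{170} \approx 0.0058824$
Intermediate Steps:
$b{\left(U \right)} = - \frac{29}{8}$ ($b{\left(U \right)} = -3 + \frac{\left(-5\right) \frac{1}{4}}{2} = -3 + \frac{1}{2} \left(- \frac{5}{4}\right) = -3 - \frac{5}{8} = - \frac{29}{8}$)
$t{\left(v \right)} = \sqrt{-7 + v}$
$K = 1$ ($K = \left(-69\right) \left(- \frac{1}{69}\right) = 1$)
$N = - \frac{85}{8}$ ($N = \left(\sqrt{-7 - \frac{29}{8}}\right)^{2} = \left(\sqrt{- \frac{85}{8}}\right)^{2} = \left(\frac{i \sqrt{170}}{4}\right)^{2} = - \frac{85}{8} \approx -10.625$)
$\frac{Y{\left(K \right)}}{N} = \frac{1}{\left(-17 + 1\right) \left(- \frac{85}{8}\right)} = \frac{1}{-16} \left(- \frac{8}{85}\right) = \left(- \frac{1}{16}\right) \left(- \frac{8}{85}\right) = \frac{1}{170}$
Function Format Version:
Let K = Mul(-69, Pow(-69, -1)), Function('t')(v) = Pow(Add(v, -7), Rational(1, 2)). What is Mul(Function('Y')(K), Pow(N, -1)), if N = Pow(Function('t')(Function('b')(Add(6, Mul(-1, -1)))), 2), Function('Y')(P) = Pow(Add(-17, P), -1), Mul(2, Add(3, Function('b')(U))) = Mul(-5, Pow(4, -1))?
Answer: Rational(1, 170) ≈ 0.0058824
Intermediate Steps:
Function('b')(U) = Rational(-29, 8) (Function('b')(U) = Add(-3, Mul(Rational(1, 2), Mul(-5, Pow(4, -1)))) = Add(-3, Mul(Rational(1, 2), Mul(-5, Rational(1, 4)))) = Add(-3, Mul(Rational(1, 2), Rational(-5, 4))) = Add(-3, Rational(-5, 8)) = Rational(-29, 8))
Function('t')(v) = Pow(Add(-7, v), Rational(1, 2))
K = 1 (K = Mul(-69, Rational(-1, 69)) = 1)
N = Rational(-85, 8) (N = Pow(Pow(Add(-7, Rational(-29, 8)), Rational(1, 2)), 2) = Pow(Pow(Rational(-85, 8), Rational(1, 2)), 2) = Pow(Mul(Rational(1, 4), I, Pow(170, Rational(1, 2))), 2) = Rational(-85, 8) ≈ -10.625)
Mul(Function('Y')(K), Pow(N, -1)) = Mul(Pow(Add(-17, 1), -1), Pow(Rational(-85, 8), -1)) = Mul(Pow(-16, -1), Rational(-8, 85)) = Mul(Rational(-1, 16), Rational(-8, 85)) = Rational(1, 170)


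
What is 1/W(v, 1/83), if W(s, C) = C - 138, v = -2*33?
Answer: -83/11453 ≈ -0.0072470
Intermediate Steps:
v = -66
W(s, C) = -138 + C
1/W(v, 1/83) = 1/(-138 + 1/83) = 1/(-11453/83) = -83/11453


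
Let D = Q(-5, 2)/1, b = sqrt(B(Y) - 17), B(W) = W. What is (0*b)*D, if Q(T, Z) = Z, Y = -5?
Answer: 0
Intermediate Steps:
b = I*sqrt(22) (b = sqrt(-5 - 17) = sqrt(-22) = I*sqrt(22) ≈ 4.6904*I)
D = 2 (D = 2/1 = 2*1 = 2)
(0*b)*D = (0*(I*sqrt(22)))*2 = 0*2 = 0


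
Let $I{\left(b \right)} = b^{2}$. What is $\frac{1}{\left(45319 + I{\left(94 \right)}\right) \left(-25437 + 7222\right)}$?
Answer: $- \frac{1}{986433325} \approx -1.0138 \cdot 10^{-9}$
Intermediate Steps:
$\frac{1}{\left(45319 + I{\left(94 \right)}\right) \left(-25437 + 7222\right)} = \frac{1}{\left(45319 + 94^{2}\right) \left(-25437 + 7222\right)} = \frac{1}{\left(45319 + 8836\right) \left(-18215\right)} = \frac{1}{54155 \left(-18215\right)} = \frac{1}{-986433325} = - \frac{1}{986433325}$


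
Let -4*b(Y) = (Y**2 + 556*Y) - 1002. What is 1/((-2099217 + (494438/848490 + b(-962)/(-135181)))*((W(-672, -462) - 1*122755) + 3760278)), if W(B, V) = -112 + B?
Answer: -114699726690/875652076902781733889853 ≈ -1.3099e-13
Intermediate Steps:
b(Y) = 501/2 - 139*Y - Y**2/4 (b(Y) = -((Y**2 + 556*Y) - 1002)/4 = -(-1002 + Y**2 + 556*Y)/4 = 501/2 - 139*Y - Y**2/4)
1/((-2099217 + (494438/848490 + b(-962)/(-135181)))*((W(-672, -462) - 1*122755) + 3760278)) = 1/((-2099217 + (494438/848490 + (501/2 - 139*(-962) - 1/4*(-962)**2)/(-135181)))*(((-112 - 672) - 1*122755) + 3760278)) = 1/((-2099217 + (494438*(1/848490) + (501/2 + 133718 - 1/4*925444)*(-1/135181)))*((-784 - 122755) + 3760278)) = 1/((-2099217 + (247219/424245 + (501/2 + 133718 - 231361)*(-1/135181)))*(-123539 + 3760278)) = 1/((-2099217 + (247219/424245 - 194785/2*(-1/135181)))*3636739) = 1/((-2099217 + (247219/424245 + 194785/270362))*3636739) = 1/((-2099217 + 149475185603/114699726690)*3636739) = 1/(-240779466687816127/114699726690*3636739) = 1/(-875652076902781733889853/114699726690) = -114699726690/875652076902781733889853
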